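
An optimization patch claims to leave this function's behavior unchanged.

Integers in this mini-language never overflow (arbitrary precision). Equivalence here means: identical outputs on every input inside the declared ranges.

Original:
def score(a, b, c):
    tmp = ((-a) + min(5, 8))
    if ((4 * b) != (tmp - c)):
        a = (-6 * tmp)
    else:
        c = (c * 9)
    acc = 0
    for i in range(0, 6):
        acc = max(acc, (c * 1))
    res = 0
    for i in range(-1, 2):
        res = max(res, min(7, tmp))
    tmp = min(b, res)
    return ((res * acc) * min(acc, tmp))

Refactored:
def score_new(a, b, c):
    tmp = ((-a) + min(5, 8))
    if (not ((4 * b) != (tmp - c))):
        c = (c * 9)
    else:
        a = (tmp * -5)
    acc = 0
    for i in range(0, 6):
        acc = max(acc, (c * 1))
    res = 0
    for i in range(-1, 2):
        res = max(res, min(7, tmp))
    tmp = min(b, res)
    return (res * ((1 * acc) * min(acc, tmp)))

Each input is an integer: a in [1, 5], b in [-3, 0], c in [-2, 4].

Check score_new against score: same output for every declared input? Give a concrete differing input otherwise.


The suspicious edit (`-6` became `-5`) never changes the result for any input inside the declared domain.
One worked example (a=5, b=-3, c=1) — score: tmp := 0 | ((4 * b) != (tmp - c)): true | a := 0 | acc := 0 | iter i=0: | acc := 1 | iter i=1: | acc := 1 | iter i=2: | acc := 1 | iter i=3: | acc := 1 | iter i=4: | acc := 1 | iter i=5: | acc := 1 | res := 0 | iter i=-1: | res := 0 | iter i=0: | res := 0 | iter i=1: | res := 0 | tmp := -3 | result 0; score_new: tmp := 0 | (not ((4 * b) != (tmp - c))): false | a := 0 | acc := 0 | iter i=0: | acc := 1 | iter i=1: | acc := 1 | iter i=2: | acc := 1 | iter i=3: | acc := 1 | iter i=4: | acc := 1 | iter i=5: | acc := 1 | res := 0 | iter i=-1: | res := 0 | iter i=0: | res := 0 | iter i=1: | res := 0 | tmp := -3 | result 0; agreement on 0.
An exhaustive pass over the 140 declared inputs shows identical outputs.
verdict: equivalent


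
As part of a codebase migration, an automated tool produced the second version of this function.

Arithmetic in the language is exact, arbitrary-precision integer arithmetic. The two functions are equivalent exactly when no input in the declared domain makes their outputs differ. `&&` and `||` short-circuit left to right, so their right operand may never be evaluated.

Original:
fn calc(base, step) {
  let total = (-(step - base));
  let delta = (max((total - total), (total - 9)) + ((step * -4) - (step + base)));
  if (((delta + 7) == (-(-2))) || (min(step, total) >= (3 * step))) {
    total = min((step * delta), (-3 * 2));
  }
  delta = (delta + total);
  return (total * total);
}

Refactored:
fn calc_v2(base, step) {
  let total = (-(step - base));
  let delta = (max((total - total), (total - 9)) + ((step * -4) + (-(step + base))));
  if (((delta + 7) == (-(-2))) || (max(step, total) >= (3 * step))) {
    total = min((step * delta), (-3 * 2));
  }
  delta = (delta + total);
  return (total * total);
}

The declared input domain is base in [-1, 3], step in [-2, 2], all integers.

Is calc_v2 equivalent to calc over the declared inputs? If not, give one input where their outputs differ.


These are not equivalent — on base=-1, step=0 the outputs split (1 vs 36).
calc: total=-1, then delta=1, then (((delta + 7) == (-(-2))) || (min(step, total) >= (3 * step))) is false, then delta=0, then returns 1
calc_v2: total=-1, then delta=1, then (((delta + 7) == (-(-2))) || (max(step, total) >= (3 * step))) is true, then total=-6, then delta=-5, then returns 36
verdict: not equivalent; witness: base=-1, step=0


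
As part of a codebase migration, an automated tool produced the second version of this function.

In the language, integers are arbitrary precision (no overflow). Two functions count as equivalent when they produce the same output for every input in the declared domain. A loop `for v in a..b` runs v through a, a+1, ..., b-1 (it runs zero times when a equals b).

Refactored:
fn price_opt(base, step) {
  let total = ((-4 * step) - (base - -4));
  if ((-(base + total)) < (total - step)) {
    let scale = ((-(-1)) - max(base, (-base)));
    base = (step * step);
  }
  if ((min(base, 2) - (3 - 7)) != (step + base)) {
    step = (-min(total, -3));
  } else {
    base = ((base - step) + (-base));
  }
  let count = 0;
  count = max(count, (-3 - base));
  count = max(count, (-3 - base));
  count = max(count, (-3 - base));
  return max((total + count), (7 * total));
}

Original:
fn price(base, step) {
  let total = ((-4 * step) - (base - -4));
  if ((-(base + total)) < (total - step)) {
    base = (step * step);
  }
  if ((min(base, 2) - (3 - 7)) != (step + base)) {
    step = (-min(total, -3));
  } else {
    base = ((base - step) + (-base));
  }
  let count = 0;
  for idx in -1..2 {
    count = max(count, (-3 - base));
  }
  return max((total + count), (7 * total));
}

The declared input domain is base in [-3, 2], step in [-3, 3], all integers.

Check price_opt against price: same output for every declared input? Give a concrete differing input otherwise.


Differences: local variable names differ; arithmetic usage differs; min/max/abs usage differs; statement counts differ; constant usage differs; loop structure differs — yet all 42 inputs agree.
verdict: equivalent


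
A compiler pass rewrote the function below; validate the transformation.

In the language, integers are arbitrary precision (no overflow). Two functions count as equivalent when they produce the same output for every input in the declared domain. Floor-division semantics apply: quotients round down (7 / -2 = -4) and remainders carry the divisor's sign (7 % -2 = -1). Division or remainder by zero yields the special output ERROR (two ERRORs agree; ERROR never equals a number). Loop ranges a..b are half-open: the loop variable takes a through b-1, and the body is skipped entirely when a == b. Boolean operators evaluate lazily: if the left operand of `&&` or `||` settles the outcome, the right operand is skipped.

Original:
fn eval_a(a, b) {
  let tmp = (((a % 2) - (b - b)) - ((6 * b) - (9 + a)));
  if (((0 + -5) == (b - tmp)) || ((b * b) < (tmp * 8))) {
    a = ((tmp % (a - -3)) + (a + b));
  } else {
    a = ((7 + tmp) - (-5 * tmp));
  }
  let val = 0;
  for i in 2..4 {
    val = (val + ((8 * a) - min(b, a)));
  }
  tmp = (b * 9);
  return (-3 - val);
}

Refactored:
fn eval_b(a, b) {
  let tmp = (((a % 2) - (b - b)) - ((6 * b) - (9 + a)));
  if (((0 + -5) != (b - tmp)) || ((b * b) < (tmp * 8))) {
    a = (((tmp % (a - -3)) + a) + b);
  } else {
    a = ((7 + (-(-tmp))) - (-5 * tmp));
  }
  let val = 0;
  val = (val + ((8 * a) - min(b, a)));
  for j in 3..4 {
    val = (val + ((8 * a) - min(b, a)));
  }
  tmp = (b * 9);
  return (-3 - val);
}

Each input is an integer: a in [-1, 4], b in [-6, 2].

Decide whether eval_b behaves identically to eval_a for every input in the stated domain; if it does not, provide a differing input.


On input a=-1, b=2, eval_a returns 151 while eval_b returns -31.
verdict: not equivalent; witness: a=-1, b=2


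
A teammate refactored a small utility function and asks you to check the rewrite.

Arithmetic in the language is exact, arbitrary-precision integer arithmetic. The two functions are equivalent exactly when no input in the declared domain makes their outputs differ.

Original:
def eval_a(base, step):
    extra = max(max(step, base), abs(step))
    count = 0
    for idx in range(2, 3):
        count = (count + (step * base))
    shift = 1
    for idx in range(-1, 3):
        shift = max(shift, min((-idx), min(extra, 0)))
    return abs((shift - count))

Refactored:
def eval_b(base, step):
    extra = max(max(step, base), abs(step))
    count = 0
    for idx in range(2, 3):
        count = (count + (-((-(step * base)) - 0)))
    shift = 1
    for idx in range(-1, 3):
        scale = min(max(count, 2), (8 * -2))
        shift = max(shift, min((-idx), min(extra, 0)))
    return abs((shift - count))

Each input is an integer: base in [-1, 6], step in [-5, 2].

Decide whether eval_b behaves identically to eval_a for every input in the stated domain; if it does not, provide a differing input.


Behavior is preserved: although min/max/abs usage differs, constant usage differs, local variable names differ, arithmetic usage differs, statement counts differ, the outputs never diverge.
Tracing base=1, step=0: eval_a: extra := 1 | count := 0 | iter idx=2: | count := 0 | shift := 1 | iter idx=-1: | shift := 1 | iter idx=0: | shift := 1 | iter idx=1: | shift := 1 | iter idx=2: | shift := 1 | result 1 | eval_b: extra := 1 | count := 0 | iter idx=2: | count := 0 | shift := 1 | iter idx=-1: | scale := -16 | shift := 1 | iter idx=0: | scale := -16 | shift := 1 | iter idx=1: | scale := -16 | shift := 1 | iter idx=2: | scale := -16 | shift := 1 | result 1 — matching result 1.
Every one of the 64 inputs gives matching results.
verdict: equivalent


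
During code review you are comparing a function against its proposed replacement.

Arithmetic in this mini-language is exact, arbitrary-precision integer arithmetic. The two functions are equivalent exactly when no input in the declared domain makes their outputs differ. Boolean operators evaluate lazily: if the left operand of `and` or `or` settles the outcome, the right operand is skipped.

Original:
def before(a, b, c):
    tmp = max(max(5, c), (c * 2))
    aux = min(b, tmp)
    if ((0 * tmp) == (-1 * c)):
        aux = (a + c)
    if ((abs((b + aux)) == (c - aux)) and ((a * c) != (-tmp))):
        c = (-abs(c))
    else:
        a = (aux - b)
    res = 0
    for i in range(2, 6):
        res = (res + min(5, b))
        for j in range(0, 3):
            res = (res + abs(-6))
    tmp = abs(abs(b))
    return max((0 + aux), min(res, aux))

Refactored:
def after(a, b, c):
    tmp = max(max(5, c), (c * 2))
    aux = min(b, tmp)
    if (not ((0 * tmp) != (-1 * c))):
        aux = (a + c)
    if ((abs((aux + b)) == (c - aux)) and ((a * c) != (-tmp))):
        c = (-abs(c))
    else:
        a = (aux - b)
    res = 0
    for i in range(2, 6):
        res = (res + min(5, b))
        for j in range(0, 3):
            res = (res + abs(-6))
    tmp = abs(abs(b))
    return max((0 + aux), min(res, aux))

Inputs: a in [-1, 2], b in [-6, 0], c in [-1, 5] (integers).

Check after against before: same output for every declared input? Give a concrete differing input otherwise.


Side by side, the visible changes include: comparison usage differs; boolean connective usage differs.
One worked example (a=0, b=-6, c=-1) — before: tmp = 5; aux = -6; ((0 * tmp) == (-1 * c)) -> false; ((abs((b + aux)) == (c - aux)) and ((a * c) != (-tmp))) -> false; a = 0; res = 0; [i=2]; res = -6; [j=0]; res = 0; [j=1]; res = 6; [j=2]; res = 12; [i=3]; res = 6; [j=0]; res = 12; [j=1]; res = 18; [j=2]; res = 24; [i=4]; res = 18; [j=0]; res = 24; [j=1]; res = 30; [j=2]; res = 36; [i=5]; res = 30; [j=0]; res = 36; [j=1]; res = 42; [j=2]; res = 48; tmp = 6; return -6; after: tmp = 5; aux = -6; (not ((0 * tmp) != (-1 * c))) -> false; ((abs((aux + b)) == (c - aux)) and ((a * c) != (-tmp))) -> false; a = 0; res = 0; [i=2]; res = -6; [j=0]; res = 0; [j=1]; res = 6; [j=2]; res = 12; [i=3]; res = 6; [j=0]; res = 12; [j=1]; res = 18; [j=2]; res = 24; [i=4]; res = 18; [j=0]; res = 24; [j=1]; res = 30; [j=2]; res = 36; [i=5]; res = 30; [j=0]; res = 36; [j=1]; res = 42; [j=2]; res = 48; tmp = 6; return -6; agreement on -6.
Sweeping the whole domain (196 inputs) finds no disagreement.
verdict: equivalent


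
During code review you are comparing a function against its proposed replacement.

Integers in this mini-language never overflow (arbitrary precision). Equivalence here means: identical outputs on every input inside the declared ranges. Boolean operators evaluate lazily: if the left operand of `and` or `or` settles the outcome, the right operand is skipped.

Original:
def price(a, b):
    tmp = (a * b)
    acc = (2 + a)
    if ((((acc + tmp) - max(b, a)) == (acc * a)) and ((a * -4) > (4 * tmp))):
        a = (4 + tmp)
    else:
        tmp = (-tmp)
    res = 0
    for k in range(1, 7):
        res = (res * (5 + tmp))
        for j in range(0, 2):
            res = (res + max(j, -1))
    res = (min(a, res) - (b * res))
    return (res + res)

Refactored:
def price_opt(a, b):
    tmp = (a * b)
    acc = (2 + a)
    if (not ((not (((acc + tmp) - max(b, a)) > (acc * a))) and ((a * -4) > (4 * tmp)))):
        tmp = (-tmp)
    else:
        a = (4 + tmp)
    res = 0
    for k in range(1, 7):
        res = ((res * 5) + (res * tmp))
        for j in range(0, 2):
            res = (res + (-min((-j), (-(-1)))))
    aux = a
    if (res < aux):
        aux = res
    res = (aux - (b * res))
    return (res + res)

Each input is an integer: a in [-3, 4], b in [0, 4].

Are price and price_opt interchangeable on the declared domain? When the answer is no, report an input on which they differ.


Not equivalent: a=-3, b=0 separates them (-6 vs 8).
price: tmp = 0; acc = -1; ((((acc + tmp) - max(b, a)) == (acc * a)) and ((a * -4) > (4 * tmp))) -> false; tmp = 0; res = 0; [k=1]; res = 0; [j=0]; res = 0; [j=1]; res = 1; [k=2]; res = 5; [j=0]; res = 5; [j=1]; res = 6; [k=3]; res = 30; [j=0]; res = 30; [j=1]; res = 31; [k=4]; res = 155; [j=0]; res = 155; [j=1]; res = 156; [k=5]; res = 780; [j=0]; res = 780; [j=1]; res = 781; [k=6]; res = 3905; [j=0]; res = 3905; [j=1]; res = 3906; res = -3; return -6
price_opt: tmp = 0; acc = -1; (not ((not (((acc + tmp) - max(b, a)) > (acc * a))) and ((a * -4) > (4 * tmp)))) -> false; a = 4; res = 0; [k=1]; res = 0; [j=0]; res = 0; [j=1]; res = 1; [k=2]; res = 5; [j=0]; res = 5; [j=1]; res = 6; [k=3]; res = 30; [j=0]; res = 30; [j=1]; res = 31; [k=4]; res = 155; [j=0]; res = 155; [j=1]; res = 156; [k=5]; res = 780; [j=0]; res = 780; [j=1]; res = 781; [k=6]; res = 3905; [j=0]; res = 3905; [j=1]; res = 3906; aux = 4; (res < aux) -> false; res = 4; return 8
verdict: not equivalent; witness: a=-3, b=0


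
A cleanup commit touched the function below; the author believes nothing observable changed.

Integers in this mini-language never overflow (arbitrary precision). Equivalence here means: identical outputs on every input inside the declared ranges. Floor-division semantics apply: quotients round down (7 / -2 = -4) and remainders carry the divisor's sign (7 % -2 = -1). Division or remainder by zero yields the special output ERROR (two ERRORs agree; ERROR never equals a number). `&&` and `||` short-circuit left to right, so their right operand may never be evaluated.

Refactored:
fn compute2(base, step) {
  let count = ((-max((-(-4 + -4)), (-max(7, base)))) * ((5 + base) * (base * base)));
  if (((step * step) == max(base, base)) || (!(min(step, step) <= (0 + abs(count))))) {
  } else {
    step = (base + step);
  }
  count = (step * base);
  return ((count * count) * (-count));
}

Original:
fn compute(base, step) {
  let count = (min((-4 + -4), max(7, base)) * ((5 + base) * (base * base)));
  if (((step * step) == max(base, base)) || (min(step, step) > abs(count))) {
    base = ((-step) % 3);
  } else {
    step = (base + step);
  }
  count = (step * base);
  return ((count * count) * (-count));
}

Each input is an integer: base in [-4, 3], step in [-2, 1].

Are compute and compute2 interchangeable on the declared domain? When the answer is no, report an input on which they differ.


Try base=0, step=1.
compute: count := 0 | (((step * step) == max(base, base)) || (min(step, step) > abs(count))): true | base := 2 | count := 2 | result -8
compute2: count := 0 | (((step * step) == max(base, base)) || (!(min(step, step) <= (0 + abs(count))))): true | count := 0 | result 0
-8 != 0, so the rewrite changes behavior.
verdict: not equivalent; witness: base=0, step=1


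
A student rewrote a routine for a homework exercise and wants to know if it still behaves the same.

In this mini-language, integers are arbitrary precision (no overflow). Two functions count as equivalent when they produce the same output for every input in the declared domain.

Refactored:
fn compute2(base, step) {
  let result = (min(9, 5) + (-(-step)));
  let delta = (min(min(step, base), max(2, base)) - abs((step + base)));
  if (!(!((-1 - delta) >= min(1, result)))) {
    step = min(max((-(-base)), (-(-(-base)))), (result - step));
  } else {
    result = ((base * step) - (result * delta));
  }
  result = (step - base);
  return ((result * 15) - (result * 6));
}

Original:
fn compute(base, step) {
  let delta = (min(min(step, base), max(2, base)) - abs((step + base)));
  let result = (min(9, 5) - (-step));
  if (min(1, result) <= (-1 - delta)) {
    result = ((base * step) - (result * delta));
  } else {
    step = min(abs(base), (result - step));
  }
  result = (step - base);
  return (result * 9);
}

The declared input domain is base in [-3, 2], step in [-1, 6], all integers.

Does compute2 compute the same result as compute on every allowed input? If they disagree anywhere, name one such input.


There is a counterexample at base=-3, step=-1: 18 on one side, 54 on the other.
compute: delta = -7; result = 4; (min(1, result) <= (-1 - delta)) -> true; result = 31; result = 2; return 18
compute2: result = 4; delta = -7; (!(!((-1 - delta) >= min(1, result)))) -> true; step = 3; result = 6; return 54
verdict: not equivalent; witness: base=-3, step=-1


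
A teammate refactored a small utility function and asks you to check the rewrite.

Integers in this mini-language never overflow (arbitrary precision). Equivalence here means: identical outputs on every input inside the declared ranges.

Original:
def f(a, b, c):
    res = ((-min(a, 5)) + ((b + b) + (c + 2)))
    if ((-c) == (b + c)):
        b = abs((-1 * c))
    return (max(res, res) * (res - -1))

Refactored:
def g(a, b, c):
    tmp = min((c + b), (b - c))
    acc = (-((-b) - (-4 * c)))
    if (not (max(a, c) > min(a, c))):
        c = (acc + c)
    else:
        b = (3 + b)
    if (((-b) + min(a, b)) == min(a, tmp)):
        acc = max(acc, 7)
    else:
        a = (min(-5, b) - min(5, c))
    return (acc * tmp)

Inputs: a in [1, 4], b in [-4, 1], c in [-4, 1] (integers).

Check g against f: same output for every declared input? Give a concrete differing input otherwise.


a=1, b=-4, c=-4 yields 110 from f but -96 from g.
verdict: not equivalent; witness: a=1, b=-4, c=-4


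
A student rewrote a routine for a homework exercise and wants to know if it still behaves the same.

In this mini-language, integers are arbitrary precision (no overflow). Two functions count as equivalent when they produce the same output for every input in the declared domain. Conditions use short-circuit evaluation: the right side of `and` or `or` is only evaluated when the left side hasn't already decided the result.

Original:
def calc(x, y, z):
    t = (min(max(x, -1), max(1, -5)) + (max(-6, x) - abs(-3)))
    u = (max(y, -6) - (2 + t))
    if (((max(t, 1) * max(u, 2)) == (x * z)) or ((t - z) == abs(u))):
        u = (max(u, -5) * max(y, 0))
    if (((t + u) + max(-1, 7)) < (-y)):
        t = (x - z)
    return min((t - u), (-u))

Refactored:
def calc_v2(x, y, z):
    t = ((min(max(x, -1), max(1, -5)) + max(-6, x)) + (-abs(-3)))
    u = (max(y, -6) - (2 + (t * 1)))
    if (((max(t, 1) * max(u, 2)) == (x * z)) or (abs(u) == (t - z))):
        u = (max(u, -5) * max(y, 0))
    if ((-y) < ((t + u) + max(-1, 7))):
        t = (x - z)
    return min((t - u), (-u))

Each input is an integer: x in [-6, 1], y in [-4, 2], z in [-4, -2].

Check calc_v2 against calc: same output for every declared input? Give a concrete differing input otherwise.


Not equivalent: x=-6, y=-4, z=-4 separates them (-6 vs -14).
calc: t = -10; u = 4; (((max(t, 1) * max(u, 2)) == (x * z)) or ((t - z) == abs(u))) -> false; (((t + u) + max(-1, 7)) < (-y)) -> true; t = -2; return -6
calc_v2: t = -10; u = 4; (((max(t, 1) * max(u, 2)) == (x * z)) or (abs(u) == (t - z))) -> false; ((-y) < ((t + u) + max(-1, 7))) -> false; return -14
verdict: not equivalent; witness: x=-6, y=-4, z=-4


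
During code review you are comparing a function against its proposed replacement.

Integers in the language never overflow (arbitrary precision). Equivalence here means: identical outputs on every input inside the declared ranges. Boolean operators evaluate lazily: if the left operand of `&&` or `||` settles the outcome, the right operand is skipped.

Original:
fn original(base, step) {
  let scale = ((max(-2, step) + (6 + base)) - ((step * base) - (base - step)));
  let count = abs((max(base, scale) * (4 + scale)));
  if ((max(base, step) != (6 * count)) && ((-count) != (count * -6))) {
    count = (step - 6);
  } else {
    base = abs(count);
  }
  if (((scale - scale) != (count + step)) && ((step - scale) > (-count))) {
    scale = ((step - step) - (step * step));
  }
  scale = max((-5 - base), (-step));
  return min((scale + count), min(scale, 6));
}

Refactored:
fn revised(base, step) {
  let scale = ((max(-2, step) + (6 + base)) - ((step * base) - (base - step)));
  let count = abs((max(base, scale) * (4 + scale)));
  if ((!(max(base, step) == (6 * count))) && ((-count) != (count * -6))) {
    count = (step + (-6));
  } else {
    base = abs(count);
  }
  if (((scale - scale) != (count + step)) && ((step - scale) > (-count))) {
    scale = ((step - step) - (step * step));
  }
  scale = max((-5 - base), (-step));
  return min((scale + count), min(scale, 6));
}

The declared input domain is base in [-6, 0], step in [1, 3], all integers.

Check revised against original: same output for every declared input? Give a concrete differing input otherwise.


Equivalent — the differences include arithmetic usage differs; and comparison usage differs; and boolean connective usage differs, yet no declared input distinguishes the two.
Tracing base=-2, step=1: original: scale = 4; count = 32; ((max(base, step) != (6 * count)) && ((-count) != (count * -6))) -> true; count = -5; (((scale - scale) != (count + step)) && ((step - scale) > (-count))) -> false; scale = -1; return -6 | revised: scale = 4; count = 32; ((!(max(base, step) == (6 * count))) && ((-count) != (count * -6))) -> true; count = -5; (((scale - scale) != (count + step)) && ((step - scale) > (-count))) -> false; scale = -1; return -6 — matching result -6.
Every one of the 21 inputs gives matching results.
verdict: equivalent


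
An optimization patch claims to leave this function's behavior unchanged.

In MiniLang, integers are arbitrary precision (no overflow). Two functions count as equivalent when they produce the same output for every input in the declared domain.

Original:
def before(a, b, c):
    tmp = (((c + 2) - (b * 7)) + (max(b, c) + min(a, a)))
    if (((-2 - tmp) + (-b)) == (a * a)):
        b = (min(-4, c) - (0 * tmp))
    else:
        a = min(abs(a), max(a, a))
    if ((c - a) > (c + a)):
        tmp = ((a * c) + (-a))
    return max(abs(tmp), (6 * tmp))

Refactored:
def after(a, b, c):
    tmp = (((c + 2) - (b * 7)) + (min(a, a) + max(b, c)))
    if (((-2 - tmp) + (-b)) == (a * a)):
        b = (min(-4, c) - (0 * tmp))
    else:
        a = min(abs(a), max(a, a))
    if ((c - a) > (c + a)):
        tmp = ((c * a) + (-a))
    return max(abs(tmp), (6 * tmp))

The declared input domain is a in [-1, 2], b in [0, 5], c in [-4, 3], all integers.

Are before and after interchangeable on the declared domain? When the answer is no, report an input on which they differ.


The two are interchangeable: same computation, different form, and every declared input agrees.
Spot check at a=0, b=4, c=-3 — before: tmp = -25; (((-2 - tmp) + (-b)) == (a * a)) -> false; a = 0; ((c - a) > (c + a)) -> false; return 25. after: tmp = -25; (((-2 - tmp) + (-b)) == (a * a)) -> false; a = 0; ((c - a) > (c + a)) -> false; return 25. Both give 25.
Every one of the 192 inputs gives matching results.
verdict: equivalent


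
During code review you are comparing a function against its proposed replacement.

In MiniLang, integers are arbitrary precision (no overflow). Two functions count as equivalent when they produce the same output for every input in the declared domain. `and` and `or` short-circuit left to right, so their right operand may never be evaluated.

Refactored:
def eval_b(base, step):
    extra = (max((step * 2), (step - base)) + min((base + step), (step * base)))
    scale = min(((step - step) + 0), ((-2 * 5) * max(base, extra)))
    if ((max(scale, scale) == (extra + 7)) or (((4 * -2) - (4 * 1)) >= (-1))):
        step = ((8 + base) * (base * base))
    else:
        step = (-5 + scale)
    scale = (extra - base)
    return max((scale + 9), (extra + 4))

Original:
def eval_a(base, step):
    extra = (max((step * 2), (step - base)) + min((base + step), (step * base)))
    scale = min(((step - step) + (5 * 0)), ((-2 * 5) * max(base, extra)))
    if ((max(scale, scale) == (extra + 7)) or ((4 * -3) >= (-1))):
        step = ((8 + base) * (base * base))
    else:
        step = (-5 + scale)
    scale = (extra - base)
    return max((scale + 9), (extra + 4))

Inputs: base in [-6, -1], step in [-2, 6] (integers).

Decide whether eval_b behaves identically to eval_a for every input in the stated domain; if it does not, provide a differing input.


Behavior is preserved: although arithmetic usage differs, and constant usage differs, the outputs never diverge.
As a probe, take base=-5, step=2: eval_a runs extra becomes -3; next scale becomes 0; next ((max(scale, scale) == (extra + 7)) or ((4 * -3) >= (-1))) evaluates to false; next step becomes -5; next scale becomes 2; next final value 11; eval_b runs extra becomes -3; next scale becomes 0; next ((max(scale, scale) == (extra + 7)) or (((4 * -2) - (4 * 1)) >= (-1))) evaluates to false; next step becomes -5; next scale becomes 2; next final value 11; both end at 11.
Checked all 54 inputs in the declared domain: the outputs agree on every one.
verdict: equivalent


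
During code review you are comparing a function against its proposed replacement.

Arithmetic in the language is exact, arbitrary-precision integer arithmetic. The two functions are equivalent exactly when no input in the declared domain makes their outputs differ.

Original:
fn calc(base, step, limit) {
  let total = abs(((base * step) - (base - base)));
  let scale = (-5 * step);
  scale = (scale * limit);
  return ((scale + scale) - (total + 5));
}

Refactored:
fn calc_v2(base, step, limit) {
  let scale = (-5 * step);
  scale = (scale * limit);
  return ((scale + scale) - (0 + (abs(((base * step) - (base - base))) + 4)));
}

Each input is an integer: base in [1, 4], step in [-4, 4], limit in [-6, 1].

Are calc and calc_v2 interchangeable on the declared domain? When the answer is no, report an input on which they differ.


Run the pair on base=1, step=-4, limit=-6.
calc: total = 4; scale = 20; scale = -120; return -249
calc_v2: scale = 20; scale = -120; return -248
-249 vs -248 — the two versions disagree here.
verdict: not equivalent; witness: base=1, step=-4, limit=-6


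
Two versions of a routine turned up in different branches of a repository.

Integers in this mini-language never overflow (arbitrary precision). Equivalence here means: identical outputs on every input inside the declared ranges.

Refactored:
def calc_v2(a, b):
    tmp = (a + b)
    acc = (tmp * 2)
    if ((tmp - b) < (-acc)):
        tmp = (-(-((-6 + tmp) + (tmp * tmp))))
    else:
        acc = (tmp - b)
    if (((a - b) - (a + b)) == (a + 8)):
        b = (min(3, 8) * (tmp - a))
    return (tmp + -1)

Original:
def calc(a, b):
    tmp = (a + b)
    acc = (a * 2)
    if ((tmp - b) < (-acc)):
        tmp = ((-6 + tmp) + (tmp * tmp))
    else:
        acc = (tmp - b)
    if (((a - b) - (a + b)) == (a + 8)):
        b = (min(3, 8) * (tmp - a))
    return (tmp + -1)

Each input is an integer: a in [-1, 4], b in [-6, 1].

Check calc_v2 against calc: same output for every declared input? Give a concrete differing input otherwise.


These are not equivalent — on a=0, b=-6 the outputs split (-7 vs 23).
calc: tmp=-6, then acc=0, then ((tmp - b) < (-acc)) is false, then acc=0, then (((a - b) - (a + b)) == (a + 8)) is false, then returns -7
calc_v2: tmp=-6, then acc=-12, then ((tmp - b) < (-acc)) is true, then tmp=24, then (((a - b) - (a + b)) == (a + 8)) is false, then returns 23
verdict: not equivalent; witness: a=0, b=-6


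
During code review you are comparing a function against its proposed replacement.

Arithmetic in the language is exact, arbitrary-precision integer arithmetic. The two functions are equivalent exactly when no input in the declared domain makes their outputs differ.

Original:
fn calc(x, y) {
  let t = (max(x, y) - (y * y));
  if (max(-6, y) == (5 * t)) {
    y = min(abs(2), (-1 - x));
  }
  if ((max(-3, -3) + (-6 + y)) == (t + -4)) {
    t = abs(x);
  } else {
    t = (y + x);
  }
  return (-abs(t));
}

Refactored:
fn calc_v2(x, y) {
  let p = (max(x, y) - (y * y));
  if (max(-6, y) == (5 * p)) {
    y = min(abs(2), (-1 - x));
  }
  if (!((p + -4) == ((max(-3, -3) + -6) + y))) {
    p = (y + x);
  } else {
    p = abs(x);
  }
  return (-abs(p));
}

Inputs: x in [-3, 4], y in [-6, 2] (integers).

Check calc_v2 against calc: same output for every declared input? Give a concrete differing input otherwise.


Comparing the listings, the differences include: boolean connective usage differs, local variable names differ.
One worked example (x=-2, y=1) — calc: t = 0; (max(-6, y) == (5 * t)) -> false; ((max(-3, -3) + (-6 + y)) == (t + -4)) -> false; t = -1; return -1; calc_v2: p = 0; (max(-6, y) == (5 * p)) -> false; (!((p + -4) == ((max(-3, -3) + -6) + y))) -> true; p = -1; return -1; agreement on -1.
Across all 72 domain points the two functions coincide.
verdict: equivalent


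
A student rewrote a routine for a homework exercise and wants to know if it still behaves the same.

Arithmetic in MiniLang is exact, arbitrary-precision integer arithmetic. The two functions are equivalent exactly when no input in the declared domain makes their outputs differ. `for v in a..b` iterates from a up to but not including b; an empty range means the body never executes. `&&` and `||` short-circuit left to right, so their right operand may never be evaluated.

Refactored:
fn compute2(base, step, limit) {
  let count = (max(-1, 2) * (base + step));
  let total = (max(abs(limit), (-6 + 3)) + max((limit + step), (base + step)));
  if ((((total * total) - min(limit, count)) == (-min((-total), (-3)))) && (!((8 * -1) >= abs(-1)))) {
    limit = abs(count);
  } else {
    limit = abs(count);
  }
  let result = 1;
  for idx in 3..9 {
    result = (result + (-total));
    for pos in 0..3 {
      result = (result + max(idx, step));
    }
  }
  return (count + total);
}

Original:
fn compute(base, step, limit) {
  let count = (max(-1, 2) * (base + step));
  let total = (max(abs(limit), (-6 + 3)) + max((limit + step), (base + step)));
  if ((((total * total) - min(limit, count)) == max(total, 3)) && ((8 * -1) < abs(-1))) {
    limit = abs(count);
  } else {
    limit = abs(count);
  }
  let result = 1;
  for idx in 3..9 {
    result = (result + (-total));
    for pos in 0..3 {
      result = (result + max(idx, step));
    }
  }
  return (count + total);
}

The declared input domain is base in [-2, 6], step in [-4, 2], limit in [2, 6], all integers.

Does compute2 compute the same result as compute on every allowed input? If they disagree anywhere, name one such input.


The two are interchangeable: boolean connective usage differs; also min/max/abs usage differs; also comparison usage differs, and every declared input agrees.
As a probe, take base=5, step=2, limit=6: compute runs count := 14 | total := 14 | ((((total * total) - min(limit, count)) == max(total, 3)) && ((8 * -1) < abs(-1))): false | limit := 14 | result := 1 | iter idx=3: | result := -13 | iter pos=0: | result := -10 | iter pos=1: | result := -7 | iter pos=2: | result := -4 | iter idx=4: | result := -18 | iter pos=0: | result := -14 | iter pos=1: | result := -10 | iter pos=2: | result := -6 | iter idx=5: | result := -20 | iter pos=0: | result := -15 | iter pos=1: | result := -10 | iter pos=2: | result := -5 | iter idx=6: | result := -19 | iter pos=0: | result := -13 | iter pos=1: | result := -7 | iter pos=2: | result := -1 | iter idx=7: | result := -15 | iter pos=0: | result := -8 | iter pos=1: | result := -1 | iter pos=2: | result := 6 | iter idx=8: | result := -8 | iter pos=0: | result := 0 | iter pos=1: | result := 8 | iter pos=2: | result := 16 | result 28; compute2 runs count := 14 | total := 14 | ((((total * total) - min(limit, count)) == (-min((-total), (-3)))) && (!((8 * -1) >= abs(-1)))): false | limit := 14 | result := 1 | iter idx=3: | result := -13 | iter pos=0: | result := -10 | iter pos=1: | result := -7 | iter pos=2: | result := -4 | iter idx=4: | result := -18 | iter pos=0: | result := -14 | iter pos=1: | result := -10 | iter pos=2: | result := -6 | iter idx=5: | result := -20 | iter pos=0: | result := -15 | iter pos=1: | result := -10 | iter pos=2: | result := -5 | iter idx=6: | result := -19 | iter pos=0: | result := -13 | iter pos=1: | result := -7 | iter pos=2: | result := -1 | iter idx=7: | result := -15 | iter pos=0: | result := -8 | iter pos=1: | result := -1 | iter pos=2: | result := 6 | iter idx=8: | result := -8 | iter pos=0: | result := 0 | iter pos=1: | result := 8 | iter pos=2: | result := 16 | result 28; both end at 28.
Every one of the 315 inputs gives matching results.
verdict: equivalent


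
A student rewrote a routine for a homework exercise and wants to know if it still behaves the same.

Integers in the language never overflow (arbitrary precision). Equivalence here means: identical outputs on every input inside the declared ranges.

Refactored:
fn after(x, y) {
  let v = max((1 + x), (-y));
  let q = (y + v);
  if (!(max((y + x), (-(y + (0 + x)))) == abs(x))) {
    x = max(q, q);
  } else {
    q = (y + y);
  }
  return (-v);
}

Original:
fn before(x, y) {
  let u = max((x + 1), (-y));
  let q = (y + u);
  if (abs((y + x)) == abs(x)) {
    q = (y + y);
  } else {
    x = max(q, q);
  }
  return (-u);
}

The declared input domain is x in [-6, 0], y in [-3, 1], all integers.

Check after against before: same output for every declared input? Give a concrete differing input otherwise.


Side by side, the visible changes include: boolean connective usage differs, and min/max/abs usage differs, and constant usage differs, and arithmetic usage differs, and local variable names differ.
As a probe, take x=-4, y=-3: before runs u=3, then q=0, then (abs((y + x)) == abs(x)) is false, then x=0, then returns -3; after runs v=3, then q=0, then (!(max((y + x), (-(y + (0 + x)))) == abs(x))) is true, then x=0, then returns -3; both end at -3.
An exhaustive pass over the 35 declared inputs shows identical outputs.
verdict: equivalent


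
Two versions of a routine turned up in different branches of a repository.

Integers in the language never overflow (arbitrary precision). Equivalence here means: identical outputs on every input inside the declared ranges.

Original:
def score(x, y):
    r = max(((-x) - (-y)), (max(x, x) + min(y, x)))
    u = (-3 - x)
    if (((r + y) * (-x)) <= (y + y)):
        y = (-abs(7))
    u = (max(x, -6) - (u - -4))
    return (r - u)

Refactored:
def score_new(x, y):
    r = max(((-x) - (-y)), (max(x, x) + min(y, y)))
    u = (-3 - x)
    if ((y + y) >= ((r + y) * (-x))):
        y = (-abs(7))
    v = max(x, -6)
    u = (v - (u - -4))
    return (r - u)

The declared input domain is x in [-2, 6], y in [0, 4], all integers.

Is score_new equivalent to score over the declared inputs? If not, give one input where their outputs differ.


Consider the input x=1, y=2.
score: r becomes 2; next u becomes -4; next (((r + y) * (-x)) <= (y + y)) evaluates to true; next y becomes -7; next u becomes 1; next final value 1
score_new: r becomes 3; next u becomes -4; next ((y + y) >= ((r + y) * (-x))) evaluates to true; next y becomes -7; next v becomes 1; next u becomes 1; next final value 2
1 against 2: the behavior changed.
verdict: not equivalent; witness: x=1, y=2


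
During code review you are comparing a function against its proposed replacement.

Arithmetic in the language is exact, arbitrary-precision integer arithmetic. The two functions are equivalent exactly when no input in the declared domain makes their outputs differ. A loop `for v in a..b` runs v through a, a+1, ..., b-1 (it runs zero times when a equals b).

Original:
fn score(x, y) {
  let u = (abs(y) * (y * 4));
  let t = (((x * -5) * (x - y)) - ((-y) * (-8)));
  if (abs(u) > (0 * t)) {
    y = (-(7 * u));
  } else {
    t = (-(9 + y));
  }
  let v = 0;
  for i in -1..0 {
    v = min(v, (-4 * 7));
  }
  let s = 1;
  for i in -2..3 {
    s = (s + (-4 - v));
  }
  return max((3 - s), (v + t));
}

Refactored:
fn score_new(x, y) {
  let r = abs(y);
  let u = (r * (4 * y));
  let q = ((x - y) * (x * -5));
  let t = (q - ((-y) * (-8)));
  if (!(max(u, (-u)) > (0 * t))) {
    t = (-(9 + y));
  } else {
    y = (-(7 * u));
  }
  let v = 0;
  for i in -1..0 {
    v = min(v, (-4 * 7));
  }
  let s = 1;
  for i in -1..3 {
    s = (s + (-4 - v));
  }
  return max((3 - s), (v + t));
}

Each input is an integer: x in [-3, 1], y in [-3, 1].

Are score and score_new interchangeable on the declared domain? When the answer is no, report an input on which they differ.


Evaluate both at x=-3, y=1.
score: u = 4; t = -68; (abs(u) > (0 * t)) -> true; y = -28; v = 0; [i=-1]; v = -28; s = 1; [i=-2]; s = 25; [i=-1]; s = 49; [i=0]; s = 73; [i=1]; s = 97; [i=2]; s = 121; return -96
score_new: r = 1; u = 4; q = -60; t = -68; (!(max(u, (-u)) > (0 * t))) -> false; y = -28; v = 0; [i=-1]; v = -28; s = 1; [i=-1]; s = 25; [i=0]; s = 49; [i=1]; s = 73; [i=2]; s = 97; return -94
-96 != -94, so the rewrite changes behavior.
verdict: not equivalent; witness: x=-3, y=1


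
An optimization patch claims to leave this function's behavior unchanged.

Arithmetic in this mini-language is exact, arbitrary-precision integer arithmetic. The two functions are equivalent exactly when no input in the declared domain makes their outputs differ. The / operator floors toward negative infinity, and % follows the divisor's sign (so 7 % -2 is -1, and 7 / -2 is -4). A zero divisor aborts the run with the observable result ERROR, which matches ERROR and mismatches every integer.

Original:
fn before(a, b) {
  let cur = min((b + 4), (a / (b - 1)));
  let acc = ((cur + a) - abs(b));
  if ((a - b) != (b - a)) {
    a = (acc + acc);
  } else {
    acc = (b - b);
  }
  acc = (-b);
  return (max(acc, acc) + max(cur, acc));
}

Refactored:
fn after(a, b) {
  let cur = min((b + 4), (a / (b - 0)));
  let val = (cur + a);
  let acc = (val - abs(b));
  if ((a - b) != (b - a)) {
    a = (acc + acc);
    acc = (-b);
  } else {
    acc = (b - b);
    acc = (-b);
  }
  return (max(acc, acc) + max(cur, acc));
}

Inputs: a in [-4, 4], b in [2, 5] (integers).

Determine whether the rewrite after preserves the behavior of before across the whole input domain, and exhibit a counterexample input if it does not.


Evaluate both at a=-4, b=4.
before: cur := -2 | acc := -10 | ((a - b) != (b - a)): true | a := -20 | acc := -4 | result -6
after: cur := -1 | val := -5 | acc := -9 | ((a - b) != (b - a)): true | a := -18 | acc := -4 | result -5
-6 != -5, so the rewrite changes behavior.
verdict: not equivalent; witness: a=-4, b=4


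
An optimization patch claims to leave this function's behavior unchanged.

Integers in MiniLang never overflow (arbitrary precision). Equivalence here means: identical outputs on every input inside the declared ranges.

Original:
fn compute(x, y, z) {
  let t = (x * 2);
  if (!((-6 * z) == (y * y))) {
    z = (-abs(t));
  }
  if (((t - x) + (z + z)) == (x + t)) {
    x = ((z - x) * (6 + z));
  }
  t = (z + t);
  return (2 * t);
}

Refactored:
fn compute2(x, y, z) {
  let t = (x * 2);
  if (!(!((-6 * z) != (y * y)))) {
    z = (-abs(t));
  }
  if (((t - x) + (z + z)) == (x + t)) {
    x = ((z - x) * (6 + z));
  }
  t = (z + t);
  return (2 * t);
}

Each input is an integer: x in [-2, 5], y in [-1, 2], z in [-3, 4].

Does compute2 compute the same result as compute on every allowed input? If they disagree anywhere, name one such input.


The two are interchangeable: comparison usage differs, boolean connective usage differs, and every declared input agrees.
Spot check at x=4, y=2, z=4 — compute: t = 8; (!((-6 * z) == (y * y))) -> true; z = -8; (((t - x) + (z + z)) == (x + t)) -> false; t = 0; return 0. compute2: t = 8; (!(!((-6 * z) != (y * y)))) -> true; z = -8; (((t - x) + (z + z)) == (x + t)) -> false; t = 0; return 0. Both give 0.
Every one of the 256 inputs gives matching results.
verdict: equivalent
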